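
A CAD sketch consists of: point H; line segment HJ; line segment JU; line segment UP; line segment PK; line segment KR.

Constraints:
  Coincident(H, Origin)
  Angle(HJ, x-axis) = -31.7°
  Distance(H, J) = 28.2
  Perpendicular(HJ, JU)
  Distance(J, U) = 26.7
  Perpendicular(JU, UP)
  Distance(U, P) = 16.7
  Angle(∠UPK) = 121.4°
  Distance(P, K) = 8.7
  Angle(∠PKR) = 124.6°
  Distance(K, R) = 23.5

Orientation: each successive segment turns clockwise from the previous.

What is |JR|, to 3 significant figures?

11.9

∠UPK = 121.4° gives PK at 89.7° from the x-axis; with |PK| = 8.7, K = (-4.20, -20.1). ∠PKR = 124.6° gives KR at 34.3° from the x-axis; with |KR| = 23.5, R = (15.2, -6.82). Then |JR| = |R − J| = 11.9.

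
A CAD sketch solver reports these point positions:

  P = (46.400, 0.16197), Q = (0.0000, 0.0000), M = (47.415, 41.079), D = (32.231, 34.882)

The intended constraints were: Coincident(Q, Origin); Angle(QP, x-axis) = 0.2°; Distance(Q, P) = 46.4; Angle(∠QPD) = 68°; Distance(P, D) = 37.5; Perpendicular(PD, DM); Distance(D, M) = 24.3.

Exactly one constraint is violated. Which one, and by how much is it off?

Distance(D, M) = 24.3 — off by 7.90.

Q = (0.00, 0.00) ✓; QP at 0.2000° ✓; |QP| = 46.40 ✓; ∠QPD = 68.00° ✓; |PD| = 37.50 ✓; ∠(PD, DM) = 90.00° ✓; |DM| = 16.40 ✗.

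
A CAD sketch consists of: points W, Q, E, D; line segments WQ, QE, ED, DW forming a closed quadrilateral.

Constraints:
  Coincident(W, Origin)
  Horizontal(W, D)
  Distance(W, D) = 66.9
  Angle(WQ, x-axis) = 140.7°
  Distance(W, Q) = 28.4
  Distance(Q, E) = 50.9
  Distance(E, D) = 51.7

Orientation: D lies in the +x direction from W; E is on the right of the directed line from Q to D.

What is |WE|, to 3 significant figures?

22.5

Checks: |QE| = 50.90 ✓; |ED| = 51.70 ✓.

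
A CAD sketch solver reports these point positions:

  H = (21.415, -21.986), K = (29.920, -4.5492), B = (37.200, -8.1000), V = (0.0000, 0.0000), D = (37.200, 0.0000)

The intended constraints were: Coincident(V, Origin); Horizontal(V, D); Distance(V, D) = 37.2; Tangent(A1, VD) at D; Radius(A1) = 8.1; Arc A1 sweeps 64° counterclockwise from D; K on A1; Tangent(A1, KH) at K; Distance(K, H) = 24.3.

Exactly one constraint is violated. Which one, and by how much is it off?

Distance(K, H) = 24.3 — off by 4.90.

V = (0.00, 0.00) ✓; V.y = 0.00, D.y = 0.00 ✓; |VD| = 37.20 ✓; ∠(BD, DV) = 90.00° ✓; |BD| = 8.100 ✓; bearing(B→K) − bearing(B→D) = 64.00° ✓; |BK| = 8.100 ✓; ∠(BK, KH) = 90.00° ✓; |KH| = 19.40 ✗.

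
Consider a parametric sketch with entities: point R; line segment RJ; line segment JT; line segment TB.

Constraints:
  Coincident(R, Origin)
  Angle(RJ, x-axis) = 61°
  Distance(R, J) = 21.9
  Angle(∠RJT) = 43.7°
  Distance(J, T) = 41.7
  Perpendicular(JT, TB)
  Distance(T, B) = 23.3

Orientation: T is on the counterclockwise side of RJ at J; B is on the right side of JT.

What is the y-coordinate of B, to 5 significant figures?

29.000

R is at the origin; RJ runs at 61.0° with length 21.9, so J = 21.9·(cos 61.0°, sin 61.0°) = (10.617, 19.154). ∠RJT = 43.7°, so JT runs at 61.0° + (180° − 43.7°) = 197.30° from the x-axis; with |JT| = 41.7, T = J + 41.7·(cos 197.30°, sin 197.30°) = (-29.196, 6.7536). JT ⟂ TB; with |TB| = 23.3 on the right of JT, B = T + 23.3·(-0.29737, 0.95476) = (-36.125, 29.000). So B.y = 29.000.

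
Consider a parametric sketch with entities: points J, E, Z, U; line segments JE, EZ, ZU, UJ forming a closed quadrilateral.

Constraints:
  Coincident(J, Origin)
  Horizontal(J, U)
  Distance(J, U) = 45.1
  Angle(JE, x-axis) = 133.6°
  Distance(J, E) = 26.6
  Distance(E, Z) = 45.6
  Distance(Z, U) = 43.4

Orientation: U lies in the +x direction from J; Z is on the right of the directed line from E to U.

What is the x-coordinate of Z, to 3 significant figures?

6.17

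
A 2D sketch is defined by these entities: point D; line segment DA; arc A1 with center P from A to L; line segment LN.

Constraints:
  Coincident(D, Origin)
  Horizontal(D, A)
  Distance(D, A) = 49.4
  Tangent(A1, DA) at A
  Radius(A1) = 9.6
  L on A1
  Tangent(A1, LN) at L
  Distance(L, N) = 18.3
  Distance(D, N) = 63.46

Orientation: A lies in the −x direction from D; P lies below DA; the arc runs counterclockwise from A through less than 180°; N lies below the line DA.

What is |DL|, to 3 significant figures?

59.9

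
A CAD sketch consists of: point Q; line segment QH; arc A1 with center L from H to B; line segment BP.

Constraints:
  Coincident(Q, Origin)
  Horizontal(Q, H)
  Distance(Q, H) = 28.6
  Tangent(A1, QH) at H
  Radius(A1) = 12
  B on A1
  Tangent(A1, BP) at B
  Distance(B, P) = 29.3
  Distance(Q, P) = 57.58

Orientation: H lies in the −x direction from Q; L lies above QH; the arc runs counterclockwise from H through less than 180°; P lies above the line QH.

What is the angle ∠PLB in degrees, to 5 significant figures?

67.728°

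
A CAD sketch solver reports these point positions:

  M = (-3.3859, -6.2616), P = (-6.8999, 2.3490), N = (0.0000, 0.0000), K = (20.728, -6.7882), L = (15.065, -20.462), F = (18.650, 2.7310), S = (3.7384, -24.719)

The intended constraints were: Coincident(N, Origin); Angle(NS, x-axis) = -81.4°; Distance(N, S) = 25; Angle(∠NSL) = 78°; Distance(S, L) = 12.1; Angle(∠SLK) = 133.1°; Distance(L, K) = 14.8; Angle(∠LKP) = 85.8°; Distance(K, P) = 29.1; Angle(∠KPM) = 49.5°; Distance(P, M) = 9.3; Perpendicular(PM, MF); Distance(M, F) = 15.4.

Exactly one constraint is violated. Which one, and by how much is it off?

Distance(M, F) = 15.4 — off by 8.40.

N = (0.00, 0.00) ✓; NS at -81.40° ✓; |NS| = 25.00 ✓; ∠NSL = 78.00° ✓; |SL| = 12.10 ✓; ∠SLK = 133.1° ✓; |LK| = 14.80 ✓; ∠LKP = 85.80° ✓; |KP| = 29.10 ✓; ∠KPM = 49.50° ✓; |PM| = 9.300 ✓; ∠(PM, MF) = 90.00° ✓; |MF| = 23.80 ✗.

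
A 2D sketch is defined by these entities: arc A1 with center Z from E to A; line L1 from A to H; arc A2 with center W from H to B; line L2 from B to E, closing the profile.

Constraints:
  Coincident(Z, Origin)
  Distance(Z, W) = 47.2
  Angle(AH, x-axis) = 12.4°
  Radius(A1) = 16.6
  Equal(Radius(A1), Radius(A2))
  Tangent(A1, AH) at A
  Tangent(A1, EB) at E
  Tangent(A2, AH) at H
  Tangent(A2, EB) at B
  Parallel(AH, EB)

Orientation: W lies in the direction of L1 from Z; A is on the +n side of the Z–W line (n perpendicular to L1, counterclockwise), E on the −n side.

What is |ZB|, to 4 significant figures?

50.03

Tangency of A1 to both parallel lines with radius 16.6 puts A and E at Z ± 16.6·n: A = (-3.565, 16.21), E = (3.565, -16.21). Equal radii place H and B the same way about W: H = W + 16.6·n = (42.53, 26.35), B = W − 16.6·n = (49.66, -6.077). Then |ZB| = |B − Z| = 50.03.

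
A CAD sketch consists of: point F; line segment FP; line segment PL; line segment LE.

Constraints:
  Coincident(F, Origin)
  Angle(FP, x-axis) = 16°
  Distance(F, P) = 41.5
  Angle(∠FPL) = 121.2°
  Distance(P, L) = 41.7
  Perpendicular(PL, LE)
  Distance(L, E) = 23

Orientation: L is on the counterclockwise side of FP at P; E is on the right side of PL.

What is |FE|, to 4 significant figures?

86.12

F is at the origin; FP runs at 16.0° with length 41.5, so P = 41.5·(cos 16.0°, sin 16.0°) = (39.89, 11.44). ∠FPL = 121.2°, so PL runs at 16.0° + (180° − 121.2°) = 74.80° from the x-axis; with |PL| = 41.7, L = P + 41.7·(cos 74.80°, sin 74.80°) = (50.83, 51.68). PL ⟂ LE; with |LE| = 23.0 on the right of PL, E = L + 23.0·(0.9650, -0.2622) = (73.02, 45.65). Then |FE| = |E − F| = 86.12.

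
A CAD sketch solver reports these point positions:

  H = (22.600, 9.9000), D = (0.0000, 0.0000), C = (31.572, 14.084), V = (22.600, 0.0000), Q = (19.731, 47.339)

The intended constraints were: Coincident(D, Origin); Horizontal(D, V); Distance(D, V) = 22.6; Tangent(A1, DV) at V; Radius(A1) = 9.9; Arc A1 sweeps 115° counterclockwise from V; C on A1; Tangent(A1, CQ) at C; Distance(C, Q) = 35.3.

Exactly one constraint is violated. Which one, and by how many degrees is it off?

Tangent(A1, CQ) at C — off by 5.40°.

D = (0.00, 0.00) ✓; D.y = 0.00, V.y = 0.00 ✓; |DV| = 22.60 ✓; ∠(HV, VD) = 90.00° ✓; |HV| = 9.900 ✓; bearing(H→C) − bearing(H→V) = 115.0° ✓; |HC| = 9.900 ✓; ∠(HC, CQ) = 95.40° ✗; |CQ| = 35.30 ✓.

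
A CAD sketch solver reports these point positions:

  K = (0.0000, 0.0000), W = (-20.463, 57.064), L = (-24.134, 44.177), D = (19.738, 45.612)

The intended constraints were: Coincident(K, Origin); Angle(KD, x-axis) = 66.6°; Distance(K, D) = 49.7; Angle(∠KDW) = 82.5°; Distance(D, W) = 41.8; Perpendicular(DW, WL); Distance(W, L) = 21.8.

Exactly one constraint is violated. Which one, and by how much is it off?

Distance(W, L) = 21.8 — off by 8.40.

K = (0.00, 0.00) ✓; KD at 66.60° ✓; |KD| = 49.70 ✓; ∠KDW = 82.50° ✓; |DW| = 41.80 ✓; ∠(DW, WL) = 90.00° ✓; |WL| = 13.40 ✗.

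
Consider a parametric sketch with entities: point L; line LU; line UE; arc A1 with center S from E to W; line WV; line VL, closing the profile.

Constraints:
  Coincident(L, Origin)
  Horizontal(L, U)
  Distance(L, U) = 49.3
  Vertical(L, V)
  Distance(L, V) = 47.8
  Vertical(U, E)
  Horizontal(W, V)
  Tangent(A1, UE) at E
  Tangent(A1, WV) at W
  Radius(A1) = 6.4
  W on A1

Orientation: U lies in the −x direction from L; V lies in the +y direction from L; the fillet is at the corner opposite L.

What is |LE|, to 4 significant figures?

64.38

L is at the origin; LU is horizontal with |LU| = 49.3 and U on the −x side, so U = (-49.30, 0.000). LV is vertical with |LV| = 47.8 and V on the +y side, so V = (0.000, 47.80). The virtual corner opposite L is at (-49.30, 47.80). Since A1 is tangent to UE there, SE ⟂ UE and since A1 is tangent to WV there, SW ⟂ WV, with radius 6.4, so the center S sits 6.4 in from both sides at S = (-42.90, 41.40). That places the tangent points at E = (-49.30, 41.40) on UE and W = (-42.90, 47.80) on WV. Then |LE| = |E − L| = 64.38.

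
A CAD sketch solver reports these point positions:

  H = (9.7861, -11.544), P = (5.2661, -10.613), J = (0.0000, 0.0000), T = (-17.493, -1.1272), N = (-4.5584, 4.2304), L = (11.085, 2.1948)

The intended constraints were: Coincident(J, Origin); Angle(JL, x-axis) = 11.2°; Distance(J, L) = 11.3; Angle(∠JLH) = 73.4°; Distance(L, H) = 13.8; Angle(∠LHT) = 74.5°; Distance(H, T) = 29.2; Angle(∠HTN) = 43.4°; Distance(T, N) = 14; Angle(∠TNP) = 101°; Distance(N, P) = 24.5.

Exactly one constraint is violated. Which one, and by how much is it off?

Distance(N, P) = 24.5 — off by 6.70.

J = (0.00, 0.00) ✓; JL at 11.20° ✓; |JL| = 11.30 ✓; ∠JLH = 73.40° ✓; |LH| = 13.80 ✓; ∠LHT = 74.50° ✓; |HT| = 29.20 ✓; ∠HTN = 43.40° ✓; |TN| = 14.00 ✓; ∠TNP = 101.0° ✓; |NP| = 17.80 ✗.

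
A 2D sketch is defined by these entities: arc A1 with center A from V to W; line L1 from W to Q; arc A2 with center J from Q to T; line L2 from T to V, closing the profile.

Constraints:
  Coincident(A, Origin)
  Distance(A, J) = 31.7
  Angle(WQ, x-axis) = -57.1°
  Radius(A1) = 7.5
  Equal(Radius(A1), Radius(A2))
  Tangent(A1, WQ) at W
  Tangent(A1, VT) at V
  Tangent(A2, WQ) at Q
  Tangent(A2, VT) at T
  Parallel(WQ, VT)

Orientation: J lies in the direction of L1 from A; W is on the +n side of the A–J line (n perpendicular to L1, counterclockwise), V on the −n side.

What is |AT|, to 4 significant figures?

32.58

The slot axis is L1's direction at -57.1°, so u = (cos -57.1°, sin -57.1°) = (0.5432, -0.8396) and n = (−sin -57.1°, cos -57.1°) = (0.8396, 0.5432). A is at the origin and J lies 31.7 along u from A, so J = 31.7·u = (17.22, -26.62). Tangency of A1 to both parallel lines with radius 7.5 puts W and V at A ± 7.5·n: W = (6.297, 4.074), V = (-6.297, -4.074). Equal radii place Q and T the same way about J: Q = J + 7.5·n = (23.52, -22.54), T = J − 7.5·n = (10.92, -30.69). Then |AT| = |T − A| = 32.58.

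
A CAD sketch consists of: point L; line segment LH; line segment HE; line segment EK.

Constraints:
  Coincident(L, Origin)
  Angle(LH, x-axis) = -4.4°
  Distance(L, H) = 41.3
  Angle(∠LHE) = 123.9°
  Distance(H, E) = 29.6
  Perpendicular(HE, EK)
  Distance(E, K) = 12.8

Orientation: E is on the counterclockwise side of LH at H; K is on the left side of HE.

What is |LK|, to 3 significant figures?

56.8

L is at the origin; LH runs at -4.4° with length 41.3, so H = 41.3·(cos -4.4°, sin -4.4°) = (41.2, -3.17). ∠LHE = 123.9°, so HE runs at -4.4° + (180° − 123.9°) = 51.7° from the x-axis; with |HE| = 29.6, E = H + 29.6·(cos 51.7°, sin 51.7°) = (59.5, 20.1). The perpendicularity gives EK at right angles to HE; with |EK| = 12.8 on the left of HE, K = E + 12.8·(-0.785, 0.620) = (49.5, 28.0). Then |LK| = |K − L| = 56.8.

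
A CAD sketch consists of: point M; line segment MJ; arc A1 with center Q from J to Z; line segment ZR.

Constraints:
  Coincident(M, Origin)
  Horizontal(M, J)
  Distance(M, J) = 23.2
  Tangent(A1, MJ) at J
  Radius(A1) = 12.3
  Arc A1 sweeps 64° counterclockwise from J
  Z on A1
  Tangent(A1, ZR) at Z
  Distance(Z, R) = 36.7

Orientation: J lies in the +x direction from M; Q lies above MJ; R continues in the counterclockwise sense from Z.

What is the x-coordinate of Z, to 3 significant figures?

34.3

M is at the origin; MJ is horizontal with |MJ| = 23.2 and J on the +x side, so J = (23.2, 0.00). Tangency of A1 to MJ means the radius QJ is perpendicular to MJ, so Q = J + (0, 12.3) = (23.2, 12.3). On A1, J sits at bearing -90° from Q; a 64° counterclockwise sweep puts Z at bearing -26°, so Z = Q + 12.3·(cos -26°, sin -26°) = (34.3, 6.91). So Z.x = 34.3.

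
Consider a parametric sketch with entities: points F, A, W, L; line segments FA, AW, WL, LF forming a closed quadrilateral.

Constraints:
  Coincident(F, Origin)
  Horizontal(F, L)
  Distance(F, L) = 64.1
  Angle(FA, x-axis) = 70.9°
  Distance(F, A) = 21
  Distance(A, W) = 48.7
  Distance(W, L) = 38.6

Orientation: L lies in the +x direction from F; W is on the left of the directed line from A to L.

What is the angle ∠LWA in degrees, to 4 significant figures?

87.06°

Checks: |AW| = 48.70 ✓; |WL| = 38.60 ✓.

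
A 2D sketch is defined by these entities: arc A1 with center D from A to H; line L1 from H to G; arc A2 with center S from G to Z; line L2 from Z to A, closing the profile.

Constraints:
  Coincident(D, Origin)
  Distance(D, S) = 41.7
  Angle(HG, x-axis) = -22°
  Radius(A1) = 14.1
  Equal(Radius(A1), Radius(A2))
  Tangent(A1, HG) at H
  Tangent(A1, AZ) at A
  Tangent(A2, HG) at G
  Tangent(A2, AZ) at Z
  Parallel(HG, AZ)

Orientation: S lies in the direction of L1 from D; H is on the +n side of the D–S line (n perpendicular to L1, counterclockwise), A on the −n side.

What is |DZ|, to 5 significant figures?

44.019

The slot axis is L1's direction at -22.0°, so u = (cos -22.0°, sin -22.0°) = (0.92718, -0.37461) and n = (−sin -22.0°, cos -22.0°) = (0.37461, 0.92718). D is at the origin and S lies 41.7 along u from D, so S = 41.7·u = (38.664, -15.621). Tangency of A1 to both parallel lines with radius 14.1 puts H and A at D ± 14.1·n: H = (5.2820, 13.073), A = (-5.2820, -13.073). Equal radii place G and Z the same way about S: G = S + 14.1·n = (43.946, -2.5478), Z = S − 14.1·n = (33.382, -28.694). Then |DZ| = |Z − D| = 44.019.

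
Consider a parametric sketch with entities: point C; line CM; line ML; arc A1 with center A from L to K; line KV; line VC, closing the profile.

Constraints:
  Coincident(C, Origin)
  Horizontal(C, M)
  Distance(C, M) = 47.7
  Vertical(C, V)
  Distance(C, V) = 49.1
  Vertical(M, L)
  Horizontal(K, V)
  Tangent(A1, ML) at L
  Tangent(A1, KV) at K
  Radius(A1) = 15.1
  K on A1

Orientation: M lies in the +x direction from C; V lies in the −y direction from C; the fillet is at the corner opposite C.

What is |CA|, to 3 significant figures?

47.1

C is at the origin; C and M share the same y with |CM| = 47.7 and M on the +x side, so M = (47.7, 0.00). C and V share the same x with |CV| = 49.1 and V on the −y side, so V = (0.00, -49.1). The virtual corner opposite C is at (47.7, -49.1). Since A1 is tangent to ML there, AL ⟂ ML and since A1 is tangent to KV there, AK ⟂ KV, with radius 15.1, so the center A sits 15.1 in from both sides at A = (32.6, -34.0). Then |CA| = |A − C| = 47.1.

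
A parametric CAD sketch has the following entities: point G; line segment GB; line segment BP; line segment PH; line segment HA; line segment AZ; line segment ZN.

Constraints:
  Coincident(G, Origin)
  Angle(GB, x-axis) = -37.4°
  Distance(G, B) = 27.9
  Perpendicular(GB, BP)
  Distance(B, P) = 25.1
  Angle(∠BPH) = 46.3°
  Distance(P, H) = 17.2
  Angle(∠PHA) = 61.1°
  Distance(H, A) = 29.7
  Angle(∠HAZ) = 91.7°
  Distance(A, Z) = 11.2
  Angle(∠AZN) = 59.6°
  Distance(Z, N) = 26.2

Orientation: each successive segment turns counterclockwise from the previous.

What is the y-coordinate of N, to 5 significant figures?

-5.4545

∠HAZ = 91.7° gives AZ at 33.500° from the x-axis; with |AZ| = 11.2, Z = (46.773, -16.981). ∠AZN = 59.6° gives ZN at 153.90° from the x-axis; with |ZN| = 26.2, N = (23.244, -5.4545). So N.y = -5.4545.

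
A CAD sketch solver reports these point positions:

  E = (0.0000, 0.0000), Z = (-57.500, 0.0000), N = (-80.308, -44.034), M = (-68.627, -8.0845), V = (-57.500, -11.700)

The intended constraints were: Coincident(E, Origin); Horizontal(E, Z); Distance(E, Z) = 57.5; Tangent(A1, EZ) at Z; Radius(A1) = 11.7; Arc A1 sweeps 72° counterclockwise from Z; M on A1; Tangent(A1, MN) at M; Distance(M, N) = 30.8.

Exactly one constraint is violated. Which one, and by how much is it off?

Distance(M, N) = 30.8 — off by 7.00.

E = (0.00, 0.00) ✓; E.y = 0.00, Z.y = 0.00 ✓; |EZ| = 57.50 ✓; ∠(VZ, ZE) = 90.00° ✓; |VZ| = 11.70 ✓; bearing(V→M) − bearing(V→Z) = 72.00° ✓; |VM| = 11.70 ✓; ∠(VM, MN) = 90.00° ✓; |MN| = 37.80 ✗.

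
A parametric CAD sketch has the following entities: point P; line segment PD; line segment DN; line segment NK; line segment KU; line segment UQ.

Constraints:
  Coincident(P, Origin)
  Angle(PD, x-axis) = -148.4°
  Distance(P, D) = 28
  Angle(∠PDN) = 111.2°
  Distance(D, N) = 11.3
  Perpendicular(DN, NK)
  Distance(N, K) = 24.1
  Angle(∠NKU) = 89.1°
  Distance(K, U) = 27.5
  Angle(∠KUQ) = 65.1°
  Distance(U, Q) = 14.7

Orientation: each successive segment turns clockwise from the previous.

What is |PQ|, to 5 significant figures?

15.675

P is at the origin; PD runs at -148.4° with length 28.0, so D = (-23.848, -14.672). ∠PDN = 111.2° gives DN at 142.80° from the x-axis; with |DN| = 11.3, N = (-32.849, -7.8396). The perpendicularity gives NK at right angles to DN, so NK runs at 52.800°; with |NK| = 24.1, K = (-18.278, 11.357). ∠NKU = 89.1° gives KU at -38.100° from the x-axis; with |KU| = 27.5, U = (3.3624, -5.6118). ∠KUQ = 65.1° gives UQ at -153.00° from the x-axis; with |UQ| = 14.7, Q = (-9.7354, -12.285). Then |PQ| = |Q − P| = 15.675.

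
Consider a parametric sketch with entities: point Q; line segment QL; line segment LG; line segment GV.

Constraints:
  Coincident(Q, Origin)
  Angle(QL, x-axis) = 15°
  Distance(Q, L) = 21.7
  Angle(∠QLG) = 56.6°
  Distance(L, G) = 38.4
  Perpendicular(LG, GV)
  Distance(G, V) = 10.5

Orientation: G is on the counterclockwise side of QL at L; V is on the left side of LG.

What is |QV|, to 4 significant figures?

27.53

Q is at the origin; QL runs at 15.0° with length 21.7, so L = 21.7·(cos 15.0°, sin 15.0°) = (20.96, 5.616). ∠QLG = 56.6°, so LG runs at 15.0° + (180° − 56.6°) = 138.4° from the x-axis; with |LG| = 38.4, G = L + 38.4·(cos 138.4°, sin 138.4°) = (-7.755, 31.11). LG ⟂ GV; with |GV| = 10.5 on the left of LG, V = G + 10.5·(-0.6639, -0.7478) = (-14.73, 23.26). Then |QV| = |V − Q| = 27.53.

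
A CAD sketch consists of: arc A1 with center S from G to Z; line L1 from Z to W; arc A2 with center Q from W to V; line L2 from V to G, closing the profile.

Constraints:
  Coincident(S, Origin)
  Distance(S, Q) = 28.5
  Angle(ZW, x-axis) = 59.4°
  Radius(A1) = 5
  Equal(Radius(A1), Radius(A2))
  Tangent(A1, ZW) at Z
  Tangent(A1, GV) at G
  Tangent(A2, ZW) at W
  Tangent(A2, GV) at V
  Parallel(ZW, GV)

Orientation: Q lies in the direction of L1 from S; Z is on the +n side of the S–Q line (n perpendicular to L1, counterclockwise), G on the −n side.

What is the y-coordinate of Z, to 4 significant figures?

2.545

The slot axis is L1's direction at 59.4°, so u = (cos 59.4°, sin 59.4°) = (0.5090, 0.8607) and n = (−sin 59.4°, cos 59.4°) = (-0.8607, 0.5090). S is at the origin and Q lies 28.5 along u from S, so Q = 28.5·u = (14.51, 24.53). Tangency of A1 to both parallel lines with radius 5.0 puts Z and G at S ± 5.0·n: Z = (-4.304, 2.545), G = (4.304, -2.545). So Z.y = 2.545.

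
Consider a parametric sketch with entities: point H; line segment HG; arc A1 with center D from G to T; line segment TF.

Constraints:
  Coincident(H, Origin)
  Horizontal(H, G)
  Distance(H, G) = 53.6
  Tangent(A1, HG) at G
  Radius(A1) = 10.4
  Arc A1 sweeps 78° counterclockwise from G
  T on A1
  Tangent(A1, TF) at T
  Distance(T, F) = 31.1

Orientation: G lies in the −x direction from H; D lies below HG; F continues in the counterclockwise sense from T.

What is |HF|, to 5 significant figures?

80.174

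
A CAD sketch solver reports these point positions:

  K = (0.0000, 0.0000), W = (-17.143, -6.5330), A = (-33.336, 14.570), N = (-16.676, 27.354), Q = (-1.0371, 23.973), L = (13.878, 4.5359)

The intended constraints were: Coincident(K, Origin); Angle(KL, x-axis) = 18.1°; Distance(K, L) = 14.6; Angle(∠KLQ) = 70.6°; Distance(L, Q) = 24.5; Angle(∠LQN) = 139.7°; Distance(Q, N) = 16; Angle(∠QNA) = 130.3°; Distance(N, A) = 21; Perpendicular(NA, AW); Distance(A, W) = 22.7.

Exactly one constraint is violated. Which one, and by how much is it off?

Distance(A, W) = 22.7 — off by 3.90.

K = (0.00, 0.00) ✓; KL at 18.10° ✓; |KL| = 14.60 ✓; ∠KLQ = 70.60° ✓; |LQ| = 24.50 ✓; ∠LQN = 139.7° ✓; |QN| = 16.00 ✓; ∠QNA = 130.3° ✓; |NA| = 21.00 ✓; ∠(NA, AW) = 90.00° ✓; |AW| = 26.60 ✗.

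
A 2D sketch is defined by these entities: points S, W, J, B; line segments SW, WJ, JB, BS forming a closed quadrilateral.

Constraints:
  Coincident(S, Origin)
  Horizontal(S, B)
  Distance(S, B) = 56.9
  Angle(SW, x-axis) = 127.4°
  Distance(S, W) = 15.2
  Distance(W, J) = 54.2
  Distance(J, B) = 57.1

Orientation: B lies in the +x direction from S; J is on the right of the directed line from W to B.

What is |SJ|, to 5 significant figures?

39.504

S is at the origin; SB is horizontal with |SB| = 56.9 and B in +x, so B = (56.9, 0). SW runs at 127.4° with |SW| = 15.2, so W = (-9.2321, 12.075). J is determined by |WJ| = 54.2 and |JB| = 57.1 together: it lies at the intersection of circle(W, 54.2) and circle(B, 57.1). With |WB| = 67.225, the foot of the radical line on WB is 31.212 from W and the perpendicular offset is √(54.2² − 31.212²) = 44.311. Taking the right-of-WB solution: J = (13.513, -37.121).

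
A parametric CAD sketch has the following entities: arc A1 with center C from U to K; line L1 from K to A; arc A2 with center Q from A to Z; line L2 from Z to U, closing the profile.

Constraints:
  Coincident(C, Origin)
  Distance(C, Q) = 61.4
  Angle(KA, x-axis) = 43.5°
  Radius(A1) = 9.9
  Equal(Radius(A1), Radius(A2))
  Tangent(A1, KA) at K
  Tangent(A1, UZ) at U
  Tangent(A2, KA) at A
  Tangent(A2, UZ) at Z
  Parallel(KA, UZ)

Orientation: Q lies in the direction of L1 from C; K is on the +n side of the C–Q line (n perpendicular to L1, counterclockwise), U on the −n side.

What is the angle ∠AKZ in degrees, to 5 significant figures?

17.873°

Tangency of A1 to both parallel lines with radius 9.9 puts K and U at C ± 9.9·n: K = (-6.8147, 7.1812), U = (6.8147, -7.1812). Equal radii place A and Z the same way about Q: A = Q + 9.9·n = (37.723, 49.446), Z = Q − 9.9·n = (51.353, 35.084). Then cos ∠AKZ = KA·KZ / (|KA||KZ|), giving 17.873°.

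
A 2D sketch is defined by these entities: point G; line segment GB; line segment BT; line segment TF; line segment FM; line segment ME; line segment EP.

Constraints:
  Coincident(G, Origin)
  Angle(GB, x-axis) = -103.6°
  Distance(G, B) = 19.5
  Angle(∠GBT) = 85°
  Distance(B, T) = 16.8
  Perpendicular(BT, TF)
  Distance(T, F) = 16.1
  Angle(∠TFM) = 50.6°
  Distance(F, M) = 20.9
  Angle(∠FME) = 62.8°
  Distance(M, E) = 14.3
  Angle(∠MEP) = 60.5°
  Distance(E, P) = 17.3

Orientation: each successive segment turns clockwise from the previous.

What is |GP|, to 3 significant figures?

11.4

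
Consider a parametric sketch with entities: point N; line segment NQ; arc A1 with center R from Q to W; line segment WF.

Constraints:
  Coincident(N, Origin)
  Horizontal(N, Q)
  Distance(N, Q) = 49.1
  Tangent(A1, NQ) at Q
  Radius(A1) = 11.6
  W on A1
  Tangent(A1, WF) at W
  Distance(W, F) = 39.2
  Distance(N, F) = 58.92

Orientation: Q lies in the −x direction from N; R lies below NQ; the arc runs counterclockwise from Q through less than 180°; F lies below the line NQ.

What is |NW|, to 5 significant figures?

61.023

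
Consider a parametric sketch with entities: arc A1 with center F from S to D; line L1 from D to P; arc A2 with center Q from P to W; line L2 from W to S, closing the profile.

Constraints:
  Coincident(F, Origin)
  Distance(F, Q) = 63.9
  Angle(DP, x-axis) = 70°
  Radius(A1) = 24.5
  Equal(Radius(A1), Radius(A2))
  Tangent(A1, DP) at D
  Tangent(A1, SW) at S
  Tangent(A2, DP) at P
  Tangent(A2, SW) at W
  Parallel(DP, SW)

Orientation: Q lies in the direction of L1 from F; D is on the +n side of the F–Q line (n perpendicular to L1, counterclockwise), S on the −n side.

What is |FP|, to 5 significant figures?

68.436

The slot axis is L1's direction at 70.0°, so u = (cos 70.0°, sin 70.0°) = (0.34202, 0.93969) and n = (−sin 70.0°, cos 70.0°) = (-0.93969, 0.34202). F is at the origin and Q lies 63.9 along u from F, so Q = 63.9·u = (21.855, 60.046). Tangency of A1 to both parallel lines with radius 24.5 puts D and S at F ± 24.5·n: D = (-23.022, 8.3795), S = (23.022, -8.3795). Equal radii place P and W the same way about Q: P = Q + 24.5·n = (-1.1674, 68.426), W = Q − 24.5·n = (44.878, 51.667). Then |FP| = |P − F| = 68.436.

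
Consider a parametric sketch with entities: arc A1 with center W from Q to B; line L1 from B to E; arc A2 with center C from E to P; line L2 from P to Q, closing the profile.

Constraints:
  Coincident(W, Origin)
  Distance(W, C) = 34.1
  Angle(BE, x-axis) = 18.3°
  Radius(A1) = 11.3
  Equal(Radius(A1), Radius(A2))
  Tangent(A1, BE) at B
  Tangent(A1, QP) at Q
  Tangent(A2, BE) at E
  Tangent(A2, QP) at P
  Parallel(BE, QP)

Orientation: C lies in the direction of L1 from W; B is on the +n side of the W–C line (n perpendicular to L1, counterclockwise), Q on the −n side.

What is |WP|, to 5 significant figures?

35.924

The slot axis is L1's direction at 18.3°, so u = (cos 18.3°, sin 18.3°) = (0.94943, 0.31399) and n = (−sin 18.3°, cos 18.3°) = (-0.31399, 0.94943). W is at the origin and C lies 34.1 along u from W, so C = 34.1·u = (32.375, 10.707). Tangency of A1 to both parallel lines with radius 11.3 puts B and Q at W ± 11.3·n: B = (-3.5481, 10.729), Q = (3.5481, -10.729). Equal radii place E and P the same way about C: E = C + 11.3·n = (28.827, 21.436), P = C − 11.3·n = (35.924, -0.021365). Then |WP| = |P − W| = 35.924.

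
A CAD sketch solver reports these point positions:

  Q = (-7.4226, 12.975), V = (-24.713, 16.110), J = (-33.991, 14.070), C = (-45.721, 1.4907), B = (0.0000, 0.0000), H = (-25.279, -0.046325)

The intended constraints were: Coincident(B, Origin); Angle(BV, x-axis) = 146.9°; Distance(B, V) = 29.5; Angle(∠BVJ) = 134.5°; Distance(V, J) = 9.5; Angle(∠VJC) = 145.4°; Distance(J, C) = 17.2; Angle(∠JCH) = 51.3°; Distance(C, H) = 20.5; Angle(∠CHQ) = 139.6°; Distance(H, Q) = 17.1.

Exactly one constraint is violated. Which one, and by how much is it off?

Distance(H, Q) = 17.1 — off by 5.00.

B = (0.00, 0.00) ✓; BV at 146.9° ✓; |BV| = 29.50 ✓; ∠BVJ = 134.5° ✓; |VJ| = 9.500 ✓; ∠VJC = 145.4° ✓; |JC| = 17.20 ✓; ∠JCH = 51.30° ✓; |CH| = 20.50 ✓; ∠CHQ = 139.6° ✓; |HQ| = 22.10 ✗.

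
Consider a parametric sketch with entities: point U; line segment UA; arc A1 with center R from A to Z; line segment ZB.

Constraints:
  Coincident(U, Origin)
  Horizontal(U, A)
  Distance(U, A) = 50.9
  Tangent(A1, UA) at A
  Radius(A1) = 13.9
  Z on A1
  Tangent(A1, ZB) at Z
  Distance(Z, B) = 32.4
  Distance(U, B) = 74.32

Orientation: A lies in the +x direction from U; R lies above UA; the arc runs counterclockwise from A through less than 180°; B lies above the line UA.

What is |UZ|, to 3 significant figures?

66.7

Checks: |RZ| = 13.90 ✓; ∠(RZ, ZB) = 90.00° ✓; |ZB| = 32.40 ✓; |UB| = 74.32 ✓.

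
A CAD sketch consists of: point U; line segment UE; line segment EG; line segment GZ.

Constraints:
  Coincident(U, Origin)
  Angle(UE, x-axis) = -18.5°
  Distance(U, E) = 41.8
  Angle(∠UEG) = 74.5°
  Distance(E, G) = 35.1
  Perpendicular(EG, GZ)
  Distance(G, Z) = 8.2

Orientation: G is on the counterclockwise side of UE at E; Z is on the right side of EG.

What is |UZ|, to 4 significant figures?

54.06

U is at the origin; UE runs at -18.5° with length 41.8, so E = 41.8·(cos -18.5°, sin -18.5°) = (39.64, -13.26). ∠UEG = 74.5°, so EG runs at -18.5° + (180° − 74.5°) = 87.00° from the x-axis; with |EG| = 35.1, G = E + 35.1·(cos 87.00°, sin 87.00°) = (41.48, 21.79). EG ⟂ GZ; with |GZ| = 8.2 on the right of EG, Z = G + 8.2·(0.9986, -0.05234) = (49.67, 21.36). Then |UZ| = |Z − U| = 54.06.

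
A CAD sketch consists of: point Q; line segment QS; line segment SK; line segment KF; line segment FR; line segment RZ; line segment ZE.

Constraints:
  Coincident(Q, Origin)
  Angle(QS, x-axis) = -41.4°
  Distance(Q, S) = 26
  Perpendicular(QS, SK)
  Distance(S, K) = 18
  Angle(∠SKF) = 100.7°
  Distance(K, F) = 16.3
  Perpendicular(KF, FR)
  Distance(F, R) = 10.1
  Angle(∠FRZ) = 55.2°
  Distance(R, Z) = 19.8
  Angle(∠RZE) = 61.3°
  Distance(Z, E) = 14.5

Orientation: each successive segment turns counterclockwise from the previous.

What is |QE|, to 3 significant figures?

31.6

∠FRZ = 55.2° gives RZ at -17.3° from the x-axis; with |RZ| = 19.8, Z = (32.3, -2.92). ∠RZE = 61.3° gives ZE at 101° from the x-axis; with |ZE| = 14.5, E = (29.5, 11.3). Then |QE| = |E − Q| = 31.6.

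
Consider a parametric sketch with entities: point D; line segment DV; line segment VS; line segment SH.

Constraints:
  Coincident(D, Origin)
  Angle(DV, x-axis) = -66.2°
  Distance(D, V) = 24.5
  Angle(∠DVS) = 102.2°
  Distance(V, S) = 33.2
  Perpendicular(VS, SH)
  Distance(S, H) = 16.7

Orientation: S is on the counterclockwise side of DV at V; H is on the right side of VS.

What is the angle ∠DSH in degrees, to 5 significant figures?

121.96°

D is at the origin; DV runs at -66.2° with length 24.5, so V = 24.5·(cos -66.2°, sin -66.2°) = (9.8869, -22.417). ∠DVS = 102.2°, so VS runs at -66.2° + (180° − 102.2°) = 11.600° from the x-axis; with |VS| = 33.2, S = V + 33.2·(cos 11.600°, sin 11.600°) = (42.409, -15.741). The perpendicularity gives SH at right angles to VS; with |SH| = 16.7 on the right of VS, H = S + 16.7·(0.20108, -0.97958) = (45.767, -32.100). Then cos ∠DSH = SD·SH / (|SD||SH|), giving 121.96°.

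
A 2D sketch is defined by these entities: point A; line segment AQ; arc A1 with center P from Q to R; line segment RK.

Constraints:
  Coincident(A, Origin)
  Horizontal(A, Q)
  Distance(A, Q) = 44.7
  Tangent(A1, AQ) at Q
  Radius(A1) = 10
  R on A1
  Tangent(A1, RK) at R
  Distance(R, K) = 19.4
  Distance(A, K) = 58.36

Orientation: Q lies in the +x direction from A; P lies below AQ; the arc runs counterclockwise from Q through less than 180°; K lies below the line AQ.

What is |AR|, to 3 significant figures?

40.4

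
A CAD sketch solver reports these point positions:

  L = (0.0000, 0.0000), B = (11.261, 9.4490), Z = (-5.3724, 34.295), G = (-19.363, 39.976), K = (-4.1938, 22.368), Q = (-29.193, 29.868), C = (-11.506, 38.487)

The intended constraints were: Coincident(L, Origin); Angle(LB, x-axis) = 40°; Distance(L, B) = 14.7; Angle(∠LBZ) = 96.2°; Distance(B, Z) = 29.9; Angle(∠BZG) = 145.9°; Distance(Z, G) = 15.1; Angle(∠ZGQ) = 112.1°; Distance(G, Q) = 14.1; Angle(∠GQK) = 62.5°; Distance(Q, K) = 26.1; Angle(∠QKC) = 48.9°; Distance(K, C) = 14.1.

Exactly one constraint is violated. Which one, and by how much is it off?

Distance(K, C) = 14.1 — off by 3.60.

L = (0.00, 0.00) ✓; LB at 40.00° ✓; |LB| = 14.70 ✓; ∠LBZ = 96.20° ✓; |BZ| = 29.90 ✓; ∠BZG = 145.9° ✓; |ZG| = 15.10 ✓; ∠ZGQ = 112.1° ✓; |GQ| = 14.10 ✓; ∠GQK = 62.50° ✓; |QK| = 26.10 ✓; ∠QKC = 48.90° ✓; |KC| = 17.70 ✗.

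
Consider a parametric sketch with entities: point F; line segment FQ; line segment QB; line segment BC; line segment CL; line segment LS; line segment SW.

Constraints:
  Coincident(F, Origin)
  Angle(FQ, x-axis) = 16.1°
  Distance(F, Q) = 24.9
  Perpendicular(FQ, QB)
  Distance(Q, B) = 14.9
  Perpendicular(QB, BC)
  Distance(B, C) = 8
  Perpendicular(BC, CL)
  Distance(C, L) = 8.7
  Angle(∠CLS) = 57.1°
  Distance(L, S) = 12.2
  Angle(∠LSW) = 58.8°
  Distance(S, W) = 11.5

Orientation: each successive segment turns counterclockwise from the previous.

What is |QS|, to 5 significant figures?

13.021

F is at the origin; FQ runs at 16.1° with length 24.9, so Q = (23.923, 6.9051). FQ is perpendicular to QB, so QB runs at 106.10°; with |QB| = 14.9, B = (19.791, 21.221). QB ⟂ BC, so BC runs at -163.90°; with |BC| = 8.0, C = (12.105, 19.002). The perpendicularity gives CL at right angles to BC, so CL runs at -73.900°; with |CL| = 8.7, L = (14.518, 10.643). ∠CLS = 57.1° gives LS at 49.000° from the x-axis; with |LS| = 12.2, S = (22.522, 19.851). Then |QS| = |S − Q| = 13.021.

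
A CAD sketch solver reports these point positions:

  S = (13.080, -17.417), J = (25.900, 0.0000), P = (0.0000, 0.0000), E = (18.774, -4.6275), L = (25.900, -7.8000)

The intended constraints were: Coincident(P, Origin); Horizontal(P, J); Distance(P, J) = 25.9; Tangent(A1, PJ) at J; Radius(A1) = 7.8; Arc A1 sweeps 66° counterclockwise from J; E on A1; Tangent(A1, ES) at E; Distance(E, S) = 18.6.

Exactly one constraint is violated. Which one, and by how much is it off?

Distance(E, S) = 18.6 — off by 4.60.

P = (0.00, 0.00) ✓; P.y = 0.00, J.y = 0.00 ✓; |PJ| = 25.90 ✓; ∠(LJ, JP) = 90.00° ✓; |LJ| = 7.800 ✓; bearing(L→E) − bearing(L→J) = 66.00° ✓; |LE| = 7.800 ✓; ∠(LE, ES) = 90.00° ✓; |ES| = 14.00 ✗.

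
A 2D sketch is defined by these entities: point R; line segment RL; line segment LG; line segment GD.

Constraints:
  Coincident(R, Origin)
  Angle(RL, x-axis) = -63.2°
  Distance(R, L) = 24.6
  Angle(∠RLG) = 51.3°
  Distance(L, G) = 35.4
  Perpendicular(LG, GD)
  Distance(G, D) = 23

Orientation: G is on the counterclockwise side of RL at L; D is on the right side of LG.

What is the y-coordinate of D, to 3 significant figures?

0.717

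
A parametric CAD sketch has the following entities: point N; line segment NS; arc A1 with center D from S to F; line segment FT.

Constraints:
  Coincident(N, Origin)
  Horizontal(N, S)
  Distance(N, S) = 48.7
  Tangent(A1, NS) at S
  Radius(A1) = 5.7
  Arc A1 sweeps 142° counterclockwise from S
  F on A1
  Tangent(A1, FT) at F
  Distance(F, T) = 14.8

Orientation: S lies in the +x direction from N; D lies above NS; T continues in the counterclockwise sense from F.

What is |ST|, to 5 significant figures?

20.955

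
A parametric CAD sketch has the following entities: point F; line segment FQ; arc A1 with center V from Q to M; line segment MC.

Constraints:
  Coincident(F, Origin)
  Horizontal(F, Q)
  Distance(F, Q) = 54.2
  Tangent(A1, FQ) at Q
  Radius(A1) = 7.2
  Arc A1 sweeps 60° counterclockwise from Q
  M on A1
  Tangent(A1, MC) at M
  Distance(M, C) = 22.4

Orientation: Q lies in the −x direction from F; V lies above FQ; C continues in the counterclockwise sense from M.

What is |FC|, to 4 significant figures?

43.37

F is at the origin; F and Q share the same y with |FQ| = 54.2 and Q on the −x side, so Q = (-54.20, 0.000). The tangent condition forces VQ to be normal to FQ, so V = Q + (0, 7.2) = (-54.20, 7.200). On A1, Q sits at bearing -90° from V; a 60° counterclockwise sweep puts M at bearing -30°, so M = V + 7.2·(cos -30°, sin -30°) = (-47.96, 3.600). A1 meets MC tangentially, so VM is at right angles to MC, so MC runs along (−sin -30°, cos -30°); with |MC| = 22.4, C = (-36.76, 23.00). Then |FC| = |C − F| = 43.37.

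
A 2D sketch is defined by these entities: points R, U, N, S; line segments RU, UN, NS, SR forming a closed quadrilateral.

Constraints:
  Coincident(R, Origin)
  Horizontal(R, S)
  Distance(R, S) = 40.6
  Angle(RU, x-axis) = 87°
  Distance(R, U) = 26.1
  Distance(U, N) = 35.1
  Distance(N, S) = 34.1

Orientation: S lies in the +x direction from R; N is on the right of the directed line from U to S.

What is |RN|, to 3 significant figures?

11.4

Checks: |UN| = 35.10 ✓; |NS| = 34.10 ✓.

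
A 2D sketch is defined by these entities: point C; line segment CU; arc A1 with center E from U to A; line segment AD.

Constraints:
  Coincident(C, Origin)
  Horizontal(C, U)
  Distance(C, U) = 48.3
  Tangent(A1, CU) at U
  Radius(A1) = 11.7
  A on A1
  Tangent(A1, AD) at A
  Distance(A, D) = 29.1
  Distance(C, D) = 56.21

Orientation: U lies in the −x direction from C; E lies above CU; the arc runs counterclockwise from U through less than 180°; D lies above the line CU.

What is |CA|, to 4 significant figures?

38.62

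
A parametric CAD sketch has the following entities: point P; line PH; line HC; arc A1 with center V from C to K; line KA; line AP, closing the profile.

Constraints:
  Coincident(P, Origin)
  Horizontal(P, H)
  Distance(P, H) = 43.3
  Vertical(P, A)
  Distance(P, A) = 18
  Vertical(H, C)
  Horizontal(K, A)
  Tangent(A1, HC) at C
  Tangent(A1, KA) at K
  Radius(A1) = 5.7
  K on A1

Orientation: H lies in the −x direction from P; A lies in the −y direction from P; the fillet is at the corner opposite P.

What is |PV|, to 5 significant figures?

39.561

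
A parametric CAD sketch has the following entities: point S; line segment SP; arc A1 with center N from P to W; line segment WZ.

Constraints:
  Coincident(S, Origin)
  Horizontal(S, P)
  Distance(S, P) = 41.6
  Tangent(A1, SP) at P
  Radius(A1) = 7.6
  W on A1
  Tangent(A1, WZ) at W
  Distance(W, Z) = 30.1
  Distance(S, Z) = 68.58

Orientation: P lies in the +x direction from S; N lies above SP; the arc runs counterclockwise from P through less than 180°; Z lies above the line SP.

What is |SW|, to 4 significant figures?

48.79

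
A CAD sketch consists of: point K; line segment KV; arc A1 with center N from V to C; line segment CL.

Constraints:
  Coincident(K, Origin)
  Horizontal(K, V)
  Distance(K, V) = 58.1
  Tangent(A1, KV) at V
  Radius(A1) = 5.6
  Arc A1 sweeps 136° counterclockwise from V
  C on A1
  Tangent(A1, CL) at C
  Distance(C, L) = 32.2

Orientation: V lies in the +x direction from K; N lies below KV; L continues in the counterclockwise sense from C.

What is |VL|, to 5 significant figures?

37.352

On A1, V sits at bearing 90° from N; a 136° counterclockwise sweep puts C at bearing 226°, so C = N + 5.6·(cos 226°, sin 226°) = (54.210, -9.6283). Since A1 is tangent to CL there, NC ⟂ CL, so CL runs along (−sin 226°, cos 226°); with |CL| = 32.2, L = (77.373, -31.996). Then |VL| = |L − V| = 37.352.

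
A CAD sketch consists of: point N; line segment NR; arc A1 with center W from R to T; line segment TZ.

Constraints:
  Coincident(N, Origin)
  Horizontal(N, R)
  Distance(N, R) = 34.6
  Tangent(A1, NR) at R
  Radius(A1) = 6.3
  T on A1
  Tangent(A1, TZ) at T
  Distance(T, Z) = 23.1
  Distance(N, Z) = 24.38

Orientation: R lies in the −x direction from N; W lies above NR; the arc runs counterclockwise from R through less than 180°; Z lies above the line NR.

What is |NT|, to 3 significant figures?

29.9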